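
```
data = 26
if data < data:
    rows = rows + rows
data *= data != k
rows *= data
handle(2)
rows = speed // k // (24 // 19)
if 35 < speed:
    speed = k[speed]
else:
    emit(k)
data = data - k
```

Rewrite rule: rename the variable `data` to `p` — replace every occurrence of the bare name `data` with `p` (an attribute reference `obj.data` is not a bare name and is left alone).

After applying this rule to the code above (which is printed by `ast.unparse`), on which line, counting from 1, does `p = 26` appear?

Transformed code:
p = 26
if p < p:
    rows = rows + rows
p *= p != k
rows *= p
handle(2)
rows = speed // k // (24 // 19)
if 35 < speed:
    speed = k[speed]
else:
    emit(k)
p = p - k

1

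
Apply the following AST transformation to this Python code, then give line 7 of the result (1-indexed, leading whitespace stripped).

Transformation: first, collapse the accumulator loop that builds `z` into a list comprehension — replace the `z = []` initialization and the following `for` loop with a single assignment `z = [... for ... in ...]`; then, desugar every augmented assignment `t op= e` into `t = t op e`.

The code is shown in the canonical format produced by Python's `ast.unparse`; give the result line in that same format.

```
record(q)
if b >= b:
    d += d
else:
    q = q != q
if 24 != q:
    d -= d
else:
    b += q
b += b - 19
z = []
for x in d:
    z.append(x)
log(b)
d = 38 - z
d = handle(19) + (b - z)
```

d = d - d

Transformed code:
record(q)
if b >= b:
    d = d + d
else:
    q = q != q
if 24 != q:
    d = d - d
else:
    b = b + q
b = b + (b - 19)
z = [x for x in d]
log(b)
d = 38 - z
d = handle(19) + (b - z)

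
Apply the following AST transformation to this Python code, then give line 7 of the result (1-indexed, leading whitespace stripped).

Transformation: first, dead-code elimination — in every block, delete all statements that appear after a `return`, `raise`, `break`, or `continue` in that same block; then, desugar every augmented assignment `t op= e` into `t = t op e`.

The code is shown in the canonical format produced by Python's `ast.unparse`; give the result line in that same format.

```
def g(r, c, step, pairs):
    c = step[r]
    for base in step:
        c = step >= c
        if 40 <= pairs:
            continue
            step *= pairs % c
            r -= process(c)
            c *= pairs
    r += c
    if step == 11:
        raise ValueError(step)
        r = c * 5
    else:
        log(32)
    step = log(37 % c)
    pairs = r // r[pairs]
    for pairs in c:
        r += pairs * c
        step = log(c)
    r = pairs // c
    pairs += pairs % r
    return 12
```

Transformed code:
def g(r, c, step, pairs):
    c = step[r]
    for base in step:
        c = step >= c
        if 40 <= pairs:
            continue
    r = r + c
    if step == 11:
        raise ValueError(step)
    else:
        log(32)
    step = log(37 % c)
    pairs = r // r[pairs]
    for pairs in c:
        r = r + pairs * c
        step = log(c)
    r = pairs // c
    pairs = pairs + pairs % r
    return 12

r = r + c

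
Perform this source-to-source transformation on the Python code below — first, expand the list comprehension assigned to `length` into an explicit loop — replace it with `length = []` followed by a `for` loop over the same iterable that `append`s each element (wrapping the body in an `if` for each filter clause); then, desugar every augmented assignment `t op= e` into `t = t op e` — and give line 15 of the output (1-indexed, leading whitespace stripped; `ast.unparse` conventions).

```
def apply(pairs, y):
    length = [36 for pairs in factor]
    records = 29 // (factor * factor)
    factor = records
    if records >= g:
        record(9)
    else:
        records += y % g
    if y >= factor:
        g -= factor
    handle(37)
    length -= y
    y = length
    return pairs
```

y = length

Transformed code:
def apply(pairs, y):
    length = []
    for pairs in factor:
        length.append(36)
    records = 29 // (factor * factor)
    factor = records
    if records >= g:
        record(9)
    else:
        records = records + y % g
    if y >= factor:
        g = g - factor
    handle(37)
    length = length - y
    y = length
    return pairs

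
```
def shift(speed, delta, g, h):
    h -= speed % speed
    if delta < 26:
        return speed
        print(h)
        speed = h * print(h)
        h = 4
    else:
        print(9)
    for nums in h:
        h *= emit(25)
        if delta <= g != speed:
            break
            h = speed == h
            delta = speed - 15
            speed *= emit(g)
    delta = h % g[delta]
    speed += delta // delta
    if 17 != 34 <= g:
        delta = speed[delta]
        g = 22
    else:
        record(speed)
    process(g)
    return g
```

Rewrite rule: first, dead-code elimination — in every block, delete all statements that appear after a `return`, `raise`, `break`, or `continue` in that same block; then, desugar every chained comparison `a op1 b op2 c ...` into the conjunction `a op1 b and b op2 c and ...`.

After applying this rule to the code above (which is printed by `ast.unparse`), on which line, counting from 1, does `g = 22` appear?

15

Transformed code:
def shift(speed, delta, g, h):
    h -= speed % speed
    if delta < 26:
        return speed
    else:
        print(9)
    for nums in h:
        h *= emit(25)
        if delta <= g and g != speed:
            break
    delta = h % g[delta]
    speed += delta // delta
    if 17 != 34 and 34 <= g:
        delta = speed[delta]
        g = 22
    else:
        record(speed)
    process(g)
    return g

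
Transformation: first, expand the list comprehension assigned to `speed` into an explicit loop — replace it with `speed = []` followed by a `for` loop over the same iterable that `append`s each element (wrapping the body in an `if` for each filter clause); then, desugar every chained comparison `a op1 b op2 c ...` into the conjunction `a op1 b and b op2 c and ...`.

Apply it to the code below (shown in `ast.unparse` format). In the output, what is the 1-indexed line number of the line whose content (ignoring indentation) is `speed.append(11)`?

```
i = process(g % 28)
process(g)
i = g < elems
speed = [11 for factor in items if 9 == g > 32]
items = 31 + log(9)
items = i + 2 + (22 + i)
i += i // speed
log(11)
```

7

Transformed code:
i = process(g % 28)
process(g)
i = g < elems
speed = []
for factor in items:
    if 9 == g and g > 32:
        speed.append(11)
items = 31 + log(9)
items = i + 2 + (22 + i)
i += i // speed
log(11)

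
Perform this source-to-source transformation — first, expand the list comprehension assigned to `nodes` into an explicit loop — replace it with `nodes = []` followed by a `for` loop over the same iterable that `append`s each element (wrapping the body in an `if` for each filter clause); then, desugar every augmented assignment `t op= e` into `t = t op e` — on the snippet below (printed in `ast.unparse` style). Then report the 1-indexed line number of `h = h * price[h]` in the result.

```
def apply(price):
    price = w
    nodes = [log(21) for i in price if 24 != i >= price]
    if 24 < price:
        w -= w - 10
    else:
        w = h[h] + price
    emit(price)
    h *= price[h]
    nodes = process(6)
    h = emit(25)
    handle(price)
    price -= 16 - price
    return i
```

12

Transformed code:
def apply(price):
    price = w
    nodes = []
    for i in price:
        if 24 != i >= price:
            nodes.append(log(21))
    if 24 < price:
        w = w - (w - 10)
    else:
        w = h[h] + price
    emit(price)
    h = h * price[h]
    nodes = process(6)
    h = emit(25)
    handle(price)
    price = price - (16 - price)
    return i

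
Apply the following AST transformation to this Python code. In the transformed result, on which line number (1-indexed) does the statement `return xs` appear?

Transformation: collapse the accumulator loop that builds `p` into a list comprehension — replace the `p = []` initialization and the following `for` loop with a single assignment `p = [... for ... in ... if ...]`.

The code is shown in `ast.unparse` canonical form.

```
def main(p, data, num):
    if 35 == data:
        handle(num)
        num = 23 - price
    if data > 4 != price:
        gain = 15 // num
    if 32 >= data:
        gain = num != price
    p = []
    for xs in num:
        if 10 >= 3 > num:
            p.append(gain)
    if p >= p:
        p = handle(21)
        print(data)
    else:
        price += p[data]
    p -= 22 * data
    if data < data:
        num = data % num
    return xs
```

18

Transformed code:
def main(p, data, num):
    if 35 == data:
        handle(num)
        num = 23 - price
    if data > 4 != price:
        gain = 15 // num
    if 32 >= data:
        gain = num != price
    p = [gain for xs in num if 10 >= 3 > num]
    if p >= p:
        p = handle(21)
        print(data)
    else:
        price += p[data]
    p -= 22 * data
    if data < data:
        num = data % num
    return xs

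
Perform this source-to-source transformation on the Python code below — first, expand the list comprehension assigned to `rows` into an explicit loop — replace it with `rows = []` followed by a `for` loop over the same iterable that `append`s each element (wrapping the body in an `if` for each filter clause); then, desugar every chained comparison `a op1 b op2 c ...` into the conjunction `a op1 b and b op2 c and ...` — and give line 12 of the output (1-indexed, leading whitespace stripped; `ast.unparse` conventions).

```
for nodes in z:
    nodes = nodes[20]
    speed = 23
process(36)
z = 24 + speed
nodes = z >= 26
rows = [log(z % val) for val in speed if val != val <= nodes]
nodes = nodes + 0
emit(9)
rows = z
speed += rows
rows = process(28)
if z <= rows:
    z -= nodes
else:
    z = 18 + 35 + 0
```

Transformed code:
for nodes in z:
    nodes = nodes[20]
    speed = 23
process(36)
z = 24 + speed
nodes = z >= 26
rows = []
for val in speed:
    if val != val and val <= nodes:
        rows.append(log(z % val))
nodes = nodes + 0
emit(9)
rows = z
speed += rows
rows = process(28)
if z <= rows:
    z -= nodes
else:
    z = 18 + 35 + 0

emit(9)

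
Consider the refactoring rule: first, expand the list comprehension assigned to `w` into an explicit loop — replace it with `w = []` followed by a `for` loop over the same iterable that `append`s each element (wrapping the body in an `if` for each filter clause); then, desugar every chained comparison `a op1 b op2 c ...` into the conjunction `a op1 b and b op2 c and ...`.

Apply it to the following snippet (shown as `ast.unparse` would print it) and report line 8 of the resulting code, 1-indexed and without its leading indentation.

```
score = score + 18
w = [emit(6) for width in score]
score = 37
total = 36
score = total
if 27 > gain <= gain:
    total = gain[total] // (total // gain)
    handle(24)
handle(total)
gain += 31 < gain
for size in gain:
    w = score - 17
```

Transformed code:
score = score + 18
w = []
for width in score:
    w.append(emit(6))
score = 37
total = 36
score = total
if 27 > gain and gain <= gain:
    total = gain[total] // (total // gain)
    handle(24)
handle(total)
gain += 31 < gain
for size in gain:
    w = score - 17

if 27 > gain and gain <= gain:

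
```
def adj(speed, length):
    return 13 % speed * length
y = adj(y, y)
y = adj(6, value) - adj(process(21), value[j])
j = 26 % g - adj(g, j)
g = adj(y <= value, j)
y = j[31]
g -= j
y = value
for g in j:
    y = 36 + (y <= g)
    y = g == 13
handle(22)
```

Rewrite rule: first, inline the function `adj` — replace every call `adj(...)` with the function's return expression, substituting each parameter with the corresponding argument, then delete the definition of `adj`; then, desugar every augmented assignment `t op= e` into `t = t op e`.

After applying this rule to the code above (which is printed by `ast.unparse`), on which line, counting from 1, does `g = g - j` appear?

6

Transformed code:
y = 13 % y * y
y = 13 % 6 * value - 13 % process(21) * value[j]
j = 26 % g - 13 % g * j
g = 13 % (y <= value) * j
y = j[31]
g = g - j
y = value
for g in j:
    y = 36 + (y <= g)
    y = g == 13
handle(22)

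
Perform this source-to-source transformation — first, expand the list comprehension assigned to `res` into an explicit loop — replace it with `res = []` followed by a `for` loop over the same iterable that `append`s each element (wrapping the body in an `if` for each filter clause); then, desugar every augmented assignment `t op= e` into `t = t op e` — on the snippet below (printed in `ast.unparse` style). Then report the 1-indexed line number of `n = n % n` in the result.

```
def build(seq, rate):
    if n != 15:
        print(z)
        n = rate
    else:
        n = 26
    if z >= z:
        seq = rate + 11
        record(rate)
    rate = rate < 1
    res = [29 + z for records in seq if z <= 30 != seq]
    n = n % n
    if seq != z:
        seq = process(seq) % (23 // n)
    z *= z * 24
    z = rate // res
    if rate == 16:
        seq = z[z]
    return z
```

Transformed code:
def build(seq, rate):
    if n != 15:
        print(z)
        n = rate
    else:
        n = 26
    if z >= z:
        seq = rate + 11
        record(rate)
    rate = rate < 1
    res = []
    for records in seq:
        if z <= 30 != seq:
            res.append(29 + z)
    n = n % n
    if seq != z:
        seq = process(seq) % (23 // n)
    z = z * (z * 24)
    z = rate // res
    if rate == 16:
        seq = z[z]
    return z

15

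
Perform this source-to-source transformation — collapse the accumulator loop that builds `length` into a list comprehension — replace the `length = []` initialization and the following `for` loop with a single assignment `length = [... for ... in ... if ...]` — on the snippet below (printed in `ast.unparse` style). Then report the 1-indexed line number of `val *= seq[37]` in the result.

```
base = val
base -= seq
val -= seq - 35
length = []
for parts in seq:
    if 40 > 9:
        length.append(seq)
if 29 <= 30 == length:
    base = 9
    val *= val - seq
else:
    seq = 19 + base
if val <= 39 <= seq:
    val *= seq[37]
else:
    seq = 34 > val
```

11

Transformed code:
base = val
base -= seq
val -= seq - 35
length = [seq for parts in seq if 40 > 9]
if 29 <= 30 == length:
    base = 9
    val *= val - seq
else:
    seq = 19 + base
if val <= 39 <= seq:
    val *= seq[37]
else:
    seq = 34 > val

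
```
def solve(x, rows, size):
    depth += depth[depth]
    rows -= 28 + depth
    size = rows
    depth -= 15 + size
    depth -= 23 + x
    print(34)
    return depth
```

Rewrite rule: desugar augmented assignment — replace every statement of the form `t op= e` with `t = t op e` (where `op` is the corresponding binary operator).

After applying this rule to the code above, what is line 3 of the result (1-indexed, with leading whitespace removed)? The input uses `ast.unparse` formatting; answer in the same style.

rows = rows - (28 + depth)

Transformed code:
def solve(x, rows, size):
    depth = depth + depth[depth]
    rows = rows - (28 + depth)
    size = rows
    depth = depth - (15 + size)
    depth = depth - (23 + x)
    print(34)
    return depth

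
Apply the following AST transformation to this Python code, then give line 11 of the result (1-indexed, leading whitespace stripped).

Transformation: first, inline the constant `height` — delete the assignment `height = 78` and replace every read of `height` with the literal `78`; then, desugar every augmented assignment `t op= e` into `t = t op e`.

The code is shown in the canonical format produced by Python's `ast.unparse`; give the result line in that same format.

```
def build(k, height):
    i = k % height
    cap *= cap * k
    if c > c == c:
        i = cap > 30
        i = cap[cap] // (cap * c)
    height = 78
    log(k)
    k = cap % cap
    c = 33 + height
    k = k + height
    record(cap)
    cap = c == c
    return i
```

record(cap)

Transformed code:
def build(k, height):
    i = k % 78
    cap = cap * (cap * k)
    if c > c == c:
        i = cap > 30
        i = cap[cap] // (cap * c)
    log(k)
    k = cap % cap
    c = 33 + 78
    k = k + 78
    record(cap)
    cap = c == c
    return i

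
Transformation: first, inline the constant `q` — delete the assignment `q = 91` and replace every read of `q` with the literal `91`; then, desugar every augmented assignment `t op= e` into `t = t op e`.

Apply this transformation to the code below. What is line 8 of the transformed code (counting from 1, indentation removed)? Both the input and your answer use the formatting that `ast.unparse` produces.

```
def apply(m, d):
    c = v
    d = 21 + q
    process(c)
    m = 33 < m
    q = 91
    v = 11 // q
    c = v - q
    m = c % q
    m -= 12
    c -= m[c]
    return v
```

Transformed code:
def apply(m, d):
    c = v
    d = 21 + 91
    process(c)
    m = 33 < m
    v = 11 // 91
    c = v - 91
    m = c % 91
    m = m - 12
    c = c - m[c]
    return v

m = c % 91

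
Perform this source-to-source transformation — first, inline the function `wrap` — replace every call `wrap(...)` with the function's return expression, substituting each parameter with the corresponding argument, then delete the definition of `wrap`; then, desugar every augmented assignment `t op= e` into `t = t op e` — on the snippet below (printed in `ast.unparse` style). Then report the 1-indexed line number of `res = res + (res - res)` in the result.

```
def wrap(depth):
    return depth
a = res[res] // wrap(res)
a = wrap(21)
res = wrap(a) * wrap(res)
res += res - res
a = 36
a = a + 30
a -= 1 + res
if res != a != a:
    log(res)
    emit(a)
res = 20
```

4

Transformed code:
a = res[res] // res
a = 21
res = a * res
res = res + (res - res)
a = 36
a = a + 30
a = a - (1 + res)
if res != a != a:
    log(res)
    emit(a)
res = 20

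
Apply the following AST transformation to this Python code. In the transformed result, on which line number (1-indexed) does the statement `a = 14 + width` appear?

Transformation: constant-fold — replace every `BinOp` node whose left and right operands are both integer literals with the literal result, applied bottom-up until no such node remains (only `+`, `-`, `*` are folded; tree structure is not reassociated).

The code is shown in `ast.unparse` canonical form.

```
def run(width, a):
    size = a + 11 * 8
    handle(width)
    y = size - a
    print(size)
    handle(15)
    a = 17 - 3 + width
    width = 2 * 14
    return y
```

Transformed code:
def run(width, a):
    size = a + 88
    handle(width)
    y = size - a
    print(size)
    handle(15)
    a = 14 + width
    width = 28
    return y

7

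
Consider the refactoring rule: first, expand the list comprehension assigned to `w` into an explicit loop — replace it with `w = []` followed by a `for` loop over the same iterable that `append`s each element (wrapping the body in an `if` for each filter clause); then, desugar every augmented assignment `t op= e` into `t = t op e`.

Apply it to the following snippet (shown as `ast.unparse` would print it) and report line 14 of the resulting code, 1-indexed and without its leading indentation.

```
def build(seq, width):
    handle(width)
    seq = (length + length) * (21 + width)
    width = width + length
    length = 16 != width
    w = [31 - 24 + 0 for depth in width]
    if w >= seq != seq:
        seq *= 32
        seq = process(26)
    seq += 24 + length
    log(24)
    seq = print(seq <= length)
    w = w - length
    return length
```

Transformed code:
def build(seq, width):
    handle(width)
    seq = (length + length) * (21 + width)
    width = width + length
    length = 16 != width
    w = []
    for depth in width:
        w.append(31 - 24 + 0)
    if w >= seq != seq:
        seq = seq * 32
        seq = process(26)
    seq = seq + (24 + length)
    log(24)
    seq = print(seq <= length)
    w = w - length
    return length

seq = print(seq <= length)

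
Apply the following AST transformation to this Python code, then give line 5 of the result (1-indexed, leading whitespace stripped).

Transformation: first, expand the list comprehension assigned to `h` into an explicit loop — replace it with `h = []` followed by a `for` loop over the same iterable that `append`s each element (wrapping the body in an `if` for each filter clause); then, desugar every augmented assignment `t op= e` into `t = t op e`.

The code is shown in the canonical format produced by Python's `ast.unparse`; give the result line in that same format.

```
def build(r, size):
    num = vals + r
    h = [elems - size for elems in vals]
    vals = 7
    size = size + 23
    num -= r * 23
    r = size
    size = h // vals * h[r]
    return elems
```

h.append(elems - size)

Transformed code:
def build(r, size):
    num = vals + r
    h = []
    for elems in vals:
        h.append(elems - size)
    vals = 7
    size = size + 23
    num = num - r * 23
    r = size
    size = h // vals * h[r]
    return elems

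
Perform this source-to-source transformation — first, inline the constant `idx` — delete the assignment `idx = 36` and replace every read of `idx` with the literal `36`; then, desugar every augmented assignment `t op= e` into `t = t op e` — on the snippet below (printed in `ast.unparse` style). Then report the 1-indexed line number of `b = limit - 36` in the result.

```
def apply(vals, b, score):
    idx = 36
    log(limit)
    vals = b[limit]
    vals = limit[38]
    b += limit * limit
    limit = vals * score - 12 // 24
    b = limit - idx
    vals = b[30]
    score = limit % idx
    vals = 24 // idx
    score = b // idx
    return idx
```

7

Transformed code:
def apply(vals, b, score):
    log(limit)
    vals = b[limit]
    vals = limit[38]
    b = b + limit * limit
    limit = vals * score - 12 // 24
    b = limit - 36
    vals = b[30]
    score = limit % 36
    vals = 24 // 36
    score = b // 36
    return 36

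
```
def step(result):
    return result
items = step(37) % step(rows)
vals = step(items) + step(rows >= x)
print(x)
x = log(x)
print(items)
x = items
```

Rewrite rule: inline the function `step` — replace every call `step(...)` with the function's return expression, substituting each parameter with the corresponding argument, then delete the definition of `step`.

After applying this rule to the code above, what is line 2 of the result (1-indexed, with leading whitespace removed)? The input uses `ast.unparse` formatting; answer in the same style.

vals = items + (rows >= x)

Transformed code:
items = 37 % rows
vals = items + (rows >= x)
print(x)
x = log(x)
print(items)
x = items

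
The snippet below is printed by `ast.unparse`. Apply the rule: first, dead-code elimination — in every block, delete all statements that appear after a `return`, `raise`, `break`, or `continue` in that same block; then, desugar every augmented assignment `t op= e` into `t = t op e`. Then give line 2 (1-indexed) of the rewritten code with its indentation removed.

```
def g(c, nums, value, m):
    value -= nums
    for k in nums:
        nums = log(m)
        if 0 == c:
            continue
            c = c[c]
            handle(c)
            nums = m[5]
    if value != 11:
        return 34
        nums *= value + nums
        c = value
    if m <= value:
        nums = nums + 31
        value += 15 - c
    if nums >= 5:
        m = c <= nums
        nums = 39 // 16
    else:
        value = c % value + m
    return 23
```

value = value - nums

Transformed code:
def g(c, nums, value, m):
    value = value - nums
    for k in nums:
        nums = log(m)
        if 0 == c:
            continue
    if value != 11:
        return 34
    if m <= value:
        nums = nums + 31
        value = value + (15 - c)
    if nums >= 5:
        m = c <= nums
        nums = 39 // 16
    else:
        value = c % value + m
    return 23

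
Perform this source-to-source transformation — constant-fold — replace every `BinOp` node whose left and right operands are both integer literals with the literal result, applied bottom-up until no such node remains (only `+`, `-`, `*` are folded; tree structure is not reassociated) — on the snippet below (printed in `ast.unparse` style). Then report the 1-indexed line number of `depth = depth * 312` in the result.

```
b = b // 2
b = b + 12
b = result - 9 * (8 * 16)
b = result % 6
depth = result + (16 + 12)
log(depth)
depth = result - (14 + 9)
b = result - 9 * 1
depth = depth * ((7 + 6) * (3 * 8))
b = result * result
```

Transformed code:
b = b // 2
b = b + 12
b = result - 1152
b = result % 6
depth = result + 28
log(depth)
depth = result - 23
b = result - 9
depth = depth * 312
b = result * result

9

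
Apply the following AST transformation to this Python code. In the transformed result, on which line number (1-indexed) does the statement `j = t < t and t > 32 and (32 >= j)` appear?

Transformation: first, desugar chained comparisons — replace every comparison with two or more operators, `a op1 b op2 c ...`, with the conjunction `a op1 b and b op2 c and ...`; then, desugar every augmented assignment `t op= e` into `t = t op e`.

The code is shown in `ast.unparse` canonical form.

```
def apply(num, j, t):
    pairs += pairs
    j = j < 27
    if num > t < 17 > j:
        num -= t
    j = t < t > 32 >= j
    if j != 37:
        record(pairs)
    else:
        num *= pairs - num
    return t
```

Transformed code:
def apply(num, j, t):
    pairs = pairs + pairs
    j = j < 27
    if num > t and t < 17 and (17 > j):
        num = num - t
    j = t < t and t > 32 and (32 >= j)
    if j != 37:
        record(pairs)
    else:
        num = num * (pairs - num)
    return t

6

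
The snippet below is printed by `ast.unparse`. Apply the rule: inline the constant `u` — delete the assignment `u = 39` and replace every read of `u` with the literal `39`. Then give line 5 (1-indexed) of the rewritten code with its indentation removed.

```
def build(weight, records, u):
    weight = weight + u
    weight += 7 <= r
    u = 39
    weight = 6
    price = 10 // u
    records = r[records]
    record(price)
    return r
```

Transformed code:
def build(weight, records, u):
    weight = weight + 39
    weight += 7 <= r
    weight = 6
    price = 10 // 39
    records = r[records]
    record(price)
    return r

price = 10 // 39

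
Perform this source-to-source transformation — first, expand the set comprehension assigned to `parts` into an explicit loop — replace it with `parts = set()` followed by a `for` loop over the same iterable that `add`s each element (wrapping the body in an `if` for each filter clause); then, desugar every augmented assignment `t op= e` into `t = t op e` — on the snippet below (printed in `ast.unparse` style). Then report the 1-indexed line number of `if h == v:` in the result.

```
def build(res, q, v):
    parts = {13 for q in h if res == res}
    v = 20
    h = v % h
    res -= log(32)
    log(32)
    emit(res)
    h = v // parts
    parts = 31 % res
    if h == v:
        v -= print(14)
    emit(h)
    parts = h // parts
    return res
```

Transformed code:
def build(res, q, v):
    parts = set()
    for q in h:
        if res == res:
            parts.add(13)
    v = 20
    h = v % h
    res = res - log(32)
    log(32)
    emit(res)
    h = v // parts
    parts = 31 % res
    if h == v:
        v = v - print(14)
    emit(h)
    parts = h // parts
    return res

13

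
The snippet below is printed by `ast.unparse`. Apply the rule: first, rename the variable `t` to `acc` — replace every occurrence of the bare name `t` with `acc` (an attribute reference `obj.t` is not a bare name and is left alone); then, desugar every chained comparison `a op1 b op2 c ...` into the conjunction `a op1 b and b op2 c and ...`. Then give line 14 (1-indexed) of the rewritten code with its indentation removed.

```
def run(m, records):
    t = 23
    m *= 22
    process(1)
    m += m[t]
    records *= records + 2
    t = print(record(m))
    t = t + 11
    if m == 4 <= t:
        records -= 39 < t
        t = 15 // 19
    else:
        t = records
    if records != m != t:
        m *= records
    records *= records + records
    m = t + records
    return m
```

Transformed code:
def run(m, records):
    acc = 23
    m *= 22
    process(1)
    m += m[acc]
    records *= records + 2
    acc = print(record(m))
    acc = acc + 11
    if m == 4 and 4 <= acc:
        records -= 39 < acc
        acc = 15 // 19
    else:
        acc = records
    if records != m and m != acc:
        m *= records
    records *= records + records
    m = acc + records
    return m

if records != m and m != acc:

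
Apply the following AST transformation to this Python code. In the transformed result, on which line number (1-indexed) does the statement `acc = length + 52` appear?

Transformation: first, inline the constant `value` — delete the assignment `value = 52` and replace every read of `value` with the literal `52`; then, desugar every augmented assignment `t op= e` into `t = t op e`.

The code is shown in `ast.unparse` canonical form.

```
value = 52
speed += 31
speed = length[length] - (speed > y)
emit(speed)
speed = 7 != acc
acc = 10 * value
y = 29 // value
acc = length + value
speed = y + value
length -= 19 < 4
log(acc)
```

7

Transformed code:
speed = speed + 31
speed = length[length] - (speed > y)
emit(speed)
speed = 7 != acc
acc = 10 * 52
y = 29 // 52
acc = length + 52
speed = y + 52
length = length - (19 < 4)
log(acc)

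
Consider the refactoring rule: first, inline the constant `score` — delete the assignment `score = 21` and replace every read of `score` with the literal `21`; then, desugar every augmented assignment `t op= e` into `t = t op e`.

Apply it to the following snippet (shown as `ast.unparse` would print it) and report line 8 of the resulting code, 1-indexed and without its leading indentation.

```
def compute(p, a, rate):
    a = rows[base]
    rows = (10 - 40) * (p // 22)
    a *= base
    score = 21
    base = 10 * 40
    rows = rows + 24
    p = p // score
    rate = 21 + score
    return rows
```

Transformed code:
def compute(p, a, rate):
    a = rows[base]
    rows = (10 - 40) * (p // 22)
    a = a * base
    base = 10 * 40
    rows = rows + 24
    p = p // 21
    rate = 21 + 21
    return rows

rate = 21 + 21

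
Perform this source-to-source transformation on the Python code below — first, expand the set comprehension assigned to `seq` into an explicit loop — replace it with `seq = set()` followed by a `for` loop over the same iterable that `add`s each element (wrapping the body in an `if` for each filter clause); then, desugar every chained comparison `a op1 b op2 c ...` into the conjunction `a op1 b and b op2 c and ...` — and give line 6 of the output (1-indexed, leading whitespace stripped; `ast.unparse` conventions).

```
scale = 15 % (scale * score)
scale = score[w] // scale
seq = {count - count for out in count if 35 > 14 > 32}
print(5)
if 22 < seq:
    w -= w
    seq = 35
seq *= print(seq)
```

seq.add(count - count)

Transformed code:
scale = 15 % (scale * score)
scale = score[w] // scale
seq = set()
for out in count:
    if 35 > 14 and 14 > 32:
        seq.add(count - count)
print(5)
if 22 < seq:
    w -= w
    seq = 35
seq *= print(seq)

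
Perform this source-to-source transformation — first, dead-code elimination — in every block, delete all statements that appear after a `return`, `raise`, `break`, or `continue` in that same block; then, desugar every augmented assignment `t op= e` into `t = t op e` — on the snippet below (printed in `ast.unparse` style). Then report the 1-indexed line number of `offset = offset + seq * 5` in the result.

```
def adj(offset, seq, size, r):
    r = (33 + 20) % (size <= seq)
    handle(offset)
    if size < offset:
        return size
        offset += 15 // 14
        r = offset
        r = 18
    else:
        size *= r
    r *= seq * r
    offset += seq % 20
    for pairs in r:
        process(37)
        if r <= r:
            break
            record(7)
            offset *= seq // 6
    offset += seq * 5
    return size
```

14

Transformed code:
def adj(offset, seq, size, r):
    r = (33 + 20) % (size <= seq)
    handle(offset)
    if size < offset:
        return size
    else:
        size = size * r
    r = r * (seq * r)
    offset = offset + seq % 20
    for pairs in r:
        process(37)
        if r <= r:
            break
    offset = offset + seq * 5
    return size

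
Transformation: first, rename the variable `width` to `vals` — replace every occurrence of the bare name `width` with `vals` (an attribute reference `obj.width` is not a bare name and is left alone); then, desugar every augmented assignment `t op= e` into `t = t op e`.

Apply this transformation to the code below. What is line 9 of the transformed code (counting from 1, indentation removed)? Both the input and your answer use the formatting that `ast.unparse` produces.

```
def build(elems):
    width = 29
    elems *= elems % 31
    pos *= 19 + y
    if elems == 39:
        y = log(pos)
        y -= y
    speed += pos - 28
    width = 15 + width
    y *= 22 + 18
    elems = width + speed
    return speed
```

vals = 15 + vals

Transformed code:
def build(elems):
    vals = 29
    elems = elems * (elems % 31)
    pos = pos * (19 + y)
    if elems == 39:
        y = log(pos)
        y = y - y
    speed = speed + (pos - 28)
    vals = 15 + vals
    y = y * (22 + 18)
    elems = vals + speed
    return speed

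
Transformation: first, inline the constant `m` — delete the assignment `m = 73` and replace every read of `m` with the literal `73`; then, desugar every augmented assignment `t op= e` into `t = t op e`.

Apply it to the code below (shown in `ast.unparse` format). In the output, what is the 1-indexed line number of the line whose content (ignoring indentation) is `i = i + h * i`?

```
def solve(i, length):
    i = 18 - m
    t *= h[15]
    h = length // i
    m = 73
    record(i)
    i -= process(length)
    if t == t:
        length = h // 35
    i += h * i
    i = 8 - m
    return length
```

Transformed code:
def solve(i, length):
    i = 18 - 73
    t = t * h[15]
    h = length // i
    record(i)
    i = i - process(length)
    if t == t:
        length = h // 35
    i = i + h * i
    i = 8 - 73
    return length

9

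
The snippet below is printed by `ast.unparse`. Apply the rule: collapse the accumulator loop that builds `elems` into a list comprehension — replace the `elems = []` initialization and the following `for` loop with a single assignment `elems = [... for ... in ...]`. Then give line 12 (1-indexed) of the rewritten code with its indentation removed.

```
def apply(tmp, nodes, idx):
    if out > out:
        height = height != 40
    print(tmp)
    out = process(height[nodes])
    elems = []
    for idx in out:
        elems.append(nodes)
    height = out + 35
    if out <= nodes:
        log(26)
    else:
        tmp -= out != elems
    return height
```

Transformed code:
def apply(tmp, nodes, idx):
    if out > out:
        height = height != 40
    print(tmp)
    out = process(height[nodes])
    elems = [nodes for idx in out]
    height = out + 35
    if out <= nodes:
        log(26)
    else:
        tmp -= out != elems
    return height

return height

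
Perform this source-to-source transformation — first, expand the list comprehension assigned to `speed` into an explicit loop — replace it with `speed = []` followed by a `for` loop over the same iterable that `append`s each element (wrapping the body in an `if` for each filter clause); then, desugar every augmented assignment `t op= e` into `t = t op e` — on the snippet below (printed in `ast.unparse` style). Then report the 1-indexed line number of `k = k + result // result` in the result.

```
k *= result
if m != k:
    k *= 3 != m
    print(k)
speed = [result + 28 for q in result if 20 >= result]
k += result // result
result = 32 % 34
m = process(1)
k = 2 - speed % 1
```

9

Transformed code:
k = k * result
if m != k:
    k = k * (3 != m)
    print(k)
speed = []
for q in result:
    if 20 >= result:
        speed.append(result + 28)
k = k + result // result
result = 32 % 34
m = process(1)
k = 2 - speed % 1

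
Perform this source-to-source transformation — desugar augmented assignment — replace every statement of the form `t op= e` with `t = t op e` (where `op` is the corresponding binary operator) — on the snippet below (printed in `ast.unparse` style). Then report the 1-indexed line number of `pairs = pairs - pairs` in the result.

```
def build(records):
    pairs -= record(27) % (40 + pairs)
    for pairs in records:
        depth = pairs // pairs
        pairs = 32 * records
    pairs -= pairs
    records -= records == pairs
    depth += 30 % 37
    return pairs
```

6

Transformed code:
def build(records):
    pairs = pairs - record(27) % (40 + pairs)
    for pairs in records:
        depth = pairs // pairs
        pairs = 32 * records
    pairs = pairs - pairs
    records = records - (records == pairs)
    depth = depth + 30 % 37
    return pairs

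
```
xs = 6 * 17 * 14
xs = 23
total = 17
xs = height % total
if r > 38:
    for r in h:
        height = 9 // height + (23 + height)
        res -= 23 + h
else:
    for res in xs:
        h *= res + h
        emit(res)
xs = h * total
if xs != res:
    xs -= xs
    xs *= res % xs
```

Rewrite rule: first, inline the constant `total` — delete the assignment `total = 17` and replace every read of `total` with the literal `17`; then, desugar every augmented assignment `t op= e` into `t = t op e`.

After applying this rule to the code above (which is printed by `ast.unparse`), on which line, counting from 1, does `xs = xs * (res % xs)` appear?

Transformed code:
xs = 6 * 17 * 14
xs = 23
xs = height % 17
if r > 38:
    for r in h:
        height = 9 // height + (23 + height)
        res = res - (23 + h)
else:
    for res in xs:
        h = h * (res + h)
        emit(res)
xs = h * 17
if xs != res:
    xs = xs - xs
    xs = xs * (res % xs)

15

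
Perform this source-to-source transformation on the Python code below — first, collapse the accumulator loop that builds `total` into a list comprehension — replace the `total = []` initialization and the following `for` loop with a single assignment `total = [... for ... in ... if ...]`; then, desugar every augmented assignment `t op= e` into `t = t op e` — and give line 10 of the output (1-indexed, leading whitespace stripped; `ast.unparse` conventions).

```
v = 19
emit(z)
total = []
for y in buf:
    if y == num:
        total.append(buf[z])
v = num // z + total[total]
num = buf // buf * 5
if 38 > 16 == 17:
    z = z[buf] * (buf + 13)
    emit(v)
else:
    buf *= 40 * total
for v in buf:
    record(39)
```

buf = buf * (40 * total)

Transformed code:
v = 19
emit(z)
total = [buf[z] for y in buf if y == num]
v = num // z + total[total]
num = buf // buf * 5
if 38 > 16 == 17:
    z = z[buf] * (buf + 13)
    emit(v)
else:
    buf = buf * (40 * total)
for v in buf:
    record(39)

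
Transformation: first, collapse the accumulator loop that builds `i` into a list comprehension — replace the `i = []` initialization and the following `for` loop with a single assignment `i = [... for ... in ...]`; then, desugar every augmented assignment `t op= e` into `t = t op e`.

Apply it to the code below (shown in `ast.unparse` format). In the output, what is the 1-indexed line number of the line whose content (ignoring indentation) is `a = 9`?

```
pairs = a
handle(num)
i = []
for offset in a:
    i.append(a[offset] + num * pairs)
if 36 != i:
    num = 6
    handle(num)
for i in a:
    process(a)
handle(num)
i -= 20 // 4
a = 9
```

11

Transformed code:
pairs = a
handle(num)
i = [a[offset] + num * pairs for offset in a]
if 36 != i:
    num = 6
    handle(num)
for i in a:
    process(a)
handle(num)
i = i - 20 // 4
a = 9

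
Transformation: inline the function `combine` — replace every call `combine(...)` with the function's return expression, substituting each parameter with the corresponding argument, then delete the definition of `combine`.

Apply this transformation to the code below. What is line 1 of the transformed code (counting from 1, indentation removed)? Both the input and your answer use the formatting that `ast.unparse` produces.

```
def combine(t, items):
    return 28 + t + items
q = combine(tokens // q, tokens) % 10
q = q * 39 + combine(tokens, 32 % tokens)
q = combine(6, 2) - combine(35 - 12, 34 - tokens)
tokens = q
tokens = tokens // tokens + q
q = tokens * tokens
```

Transformed code:
q = (28 + tokens // q + tokens) % 10
q = q * 39 + (28 + tokens + 32 % tokens)
q = 28 + 6 + 2 - (28 + (35 - 12) + (34 - tokens))
tokens = q
tokens = tokens // tokens + q
q = tokens * tokens

q = (28 + tokens // q + tokens) % 10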